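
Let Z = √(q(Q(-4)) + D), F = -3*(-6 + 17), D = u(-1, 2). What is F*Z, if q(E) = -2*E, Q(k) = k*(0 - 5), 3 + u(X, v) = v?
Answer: -33*I*√41 ≈ -211.3*I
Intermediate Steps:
u(X, v) = -3 + v
D = -1 (D = -3 + 2 = -1)
Q(k) = -5*k (Q(k) = k*(-5) = -5*k)
F = -33 (F = -3*11 = -33)
Z = I*√41 (Z = √(-(-10)*(-4) - 1) = √(-2*20 - 1) = √(-40 - 1) = √(-41) = I*√41 ≈ 6.4031*I)
F*Z = -33*I*√41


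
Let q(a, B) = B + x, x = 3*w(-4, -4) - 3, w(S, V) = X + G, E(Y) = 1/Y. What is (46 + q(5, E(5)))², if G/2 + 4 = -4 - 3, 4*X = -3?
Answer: 251001/400 ≈ 627.50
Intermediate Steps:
X = -¾ (X = (¼)*(-3) = -¾ ≈ -0.75000)
G = -22 (G = -8 + 2*(-4 - 3) = -8 + 2*(-7) = -8 - 14 = -22)
w(S, V) = -91/4 (w(S, V) = -¾ - 22 = -91/4)
x = -285/4 (x = 3*(-91/4) - 3 = -273/4 - 3 = -285/4 ≈ -71.250)
q(a, B) = -285/4 + B (q(a, B) = B - 285/4 = -285/4 + B)
(46 + q(5, E(5)))² = (46 + (-285/4 + 1/5))² = (46 + (-285/4 + ⅕))² = (46 - 1421/20)² = (-501/20)² = 251001/400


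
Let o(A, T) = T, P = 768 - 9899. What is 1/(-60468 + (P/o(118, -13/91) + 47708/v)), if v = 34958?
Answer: 17479/60308925 ≈ 0.00028982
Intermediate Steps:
P = -9131
1/(-60468 + (P/o(118, -13/91) + 47708/v)) = 1/(-60468 + (-9131/((-13/91)) + 47708/34958)) = 1/(-60468 + (-9131/((-13*1/91)) + 47708*(1/34958))) = 1/(-60468 + (-9131/(-1/7) + 23854/17479)) = 1/(-60468 + (-9131*(-7) + 23854/17479)) = 1/(-60468 + (63917 + 23854/17479)) = 1/(-60468 + 1117229097/17479) = 1/(60308925/17479) = 17479/60308925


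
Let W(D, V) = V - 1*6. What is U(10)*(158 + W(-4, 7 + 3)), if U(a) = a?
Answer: 1620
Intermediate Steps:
W(D, V) = -6 + V (W(D, V) = V - 6 = -6 + V)
U(10)*(158 + W(-4, 7 + 3)) = 10*(158 + (-6 + (7 + 3))) = 10*(158 + (-6 + 10)) = 10*(158 + 4) = 10*162 = 1620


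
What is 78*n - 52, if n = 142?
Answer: 11024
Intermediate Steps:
78*n - 52 = 78*142 - 52 = 11076 - 52 = 11024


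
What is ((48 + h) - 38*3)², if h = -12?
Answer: 6084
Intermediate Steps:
((48 + h) - 38*3)² = ((48 - 12) - 38*3)² = (36 - 114)² = (-78)² = 6084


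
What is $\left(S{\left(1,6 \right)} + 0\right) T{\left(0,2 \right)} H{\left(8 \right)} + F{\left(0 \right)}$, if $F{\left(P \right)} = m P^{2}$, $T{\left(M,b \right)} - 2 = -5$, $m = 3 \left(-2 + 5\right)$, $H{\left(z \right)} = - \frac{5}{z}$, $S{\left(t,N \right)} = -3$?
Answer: $- \frac{45}{8} \approx -5.625$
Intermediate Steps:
$m = 9$ ($m = 3 \cdot 3 = 9$)
$T{\left(M,b \right)} = -3$ ($T{\left(M,b \right)} = 2 - 5 = -3$)
$F{\left(P \right)} = 9 P^{2}$
$\left(S{\left(1,6 \right)} + 0\right) T{\left(0,2 \right)} H{\left(8 \right)} + F{\left(0 \right)} = \left(-3 + 0\right) \left(-3\right) \left(- \frac{5}{8}\right) + 9 \cdot 0^{2} = \left(-3\right) \left(-3\right) \left(\left(-5\right) \frac{1}{8}\right) + 9 \cdot 0 = 9 \left(- \frac{5}{8}\right) + 0 = - \frac{45}{8} + 0 = - \frac{45}{8}$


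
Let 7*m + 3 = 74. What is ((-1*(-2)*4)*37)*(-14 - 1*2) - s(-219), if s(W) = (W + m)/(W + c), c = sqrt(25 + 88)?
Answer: -793288537/167468 - 731*sqrt(113)/167468 ≈ -4737.0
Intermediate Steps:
m = 71/7 (m = -3/7 + (1/7)*74 = -3/7 + 74/7 = 71/7 ≈ 10.143)
c = sqrt(113) ≈ 10.630
s(W) = (71/7 + W)/(W + sqrt(113)) (s(W) = (W + 71/7)/(W + sqrt(113)) = (71/7 + W)/(W + sqrt(113)))
((-1*(-2)*4)*37)*(-14 - 1*2) - s(-219) = ((-1*(-2)*4)*37)*(-14 - 1*2) - (71/7 - 219)/(-219 + sqrt(113)) = ((2*4)*37)*(-14 - 2) - (-1462)/((-219 + sqrt(113))*7) = (8*37)*(-16) - (-1462)/(7*(-219 + sqrt(113))) = 296*(-16) + 1462/(7*(-219 + sqrt(113))) = -4736 + 1462/(7*(-219 + sqrt(113)))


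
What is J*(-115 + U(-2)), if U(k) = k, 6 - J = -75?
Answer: -9477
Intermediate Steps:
J = 81 (J = 6 - 1*(-75) = 6 + 75 = 81)
J*(-115 + U(-2)) = 81*(-115 - 2) = 81*(-117) = -9477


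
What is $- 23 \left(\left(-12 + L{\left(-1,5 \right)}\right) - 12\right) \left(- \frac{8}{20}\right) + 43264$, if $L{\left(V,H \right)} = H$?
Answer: $\frac{215446}{5} \approx 43089.0$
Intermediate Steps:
$- 23 \left(\left(-12 + L{\left(-1,5 \right)}\right) - 12\right) \left(- \frac{8}{20}\right) + 43264 = - 23 \left(\left(-12 + 5\right) - 12\right) \left(- \frac{8}{20}\right) + 43264 = - 23 \left(-7 - 12\right) \left(\left(-8\right) \frac{1}{20}\right) + 43264 = \left(-23\right) \left(-19\right) \left(- \frac{2}{5}\right) + 43264 = 437 \left(- \frac{2}{5}\right) + 43264 = - \frac{874}{5} + 43264 = \frac{215446}{5}$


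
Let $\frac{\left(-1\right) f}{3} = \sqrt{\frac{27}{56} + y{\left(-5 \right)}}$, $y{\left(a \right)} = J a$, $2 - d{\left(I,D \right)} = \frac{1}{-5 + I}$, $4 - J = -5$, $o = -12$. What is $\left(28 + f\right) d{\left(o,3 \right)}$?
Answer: $\frac{980}{17} - \frac{45 i \sqrt{3878}}{68} \approx 57.647 - 41.21 i$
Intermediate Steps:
$J = 9$ ($J = 4 - -5 = 4 + 5 = 9$)
$d{\left(I,D \right)} = 2 - \frac{1}{-5 + I}$
$y{\left(a \right)} = 9 a$
$f = - \frac{9 i \sqrt{3878}}{28}$ ($f = - 3 \sqrt{\frac{27}{56} + 9 \left(-5\right)} = - 3 \sqrt{27 \cdot \frac{1}{56} - 45} = - 3 \sqrt{\frac{27}{56} - 45} = - 3 \sqrt{- \frac{2493}{56}} = - 3 \frac{3 i \sqrt{3878}}{28} = - \frac{9 i \sqrt{3878}}{28} \approx - 20.017 i$)
$\left(28 + f\right) d{\left(o,3 \right)} = \left(28 - \frac{9 i \sqrt{3878}}{28}\right) \frac{-11 + 2 \left(-12\right)}{-5 - 12} = \left(28 - \frac{9 i \sqrt{3878}}{28}\right) \frac{-11 - 24}{-17} = \left(28 - \frac{9 i \sqrt{3878}}{28}\right) \left(\left(- \frac{1}{17}\right) \left(-35\right)\right) = \left(28 - \frac{9 i \sqrt{3878}}{28}\right) \frac{35}{17} = \frac{980}{17} - \frac{45 i \sqrt{3878}}{68}$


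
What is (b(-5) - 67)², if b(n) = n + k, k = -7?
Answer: 6241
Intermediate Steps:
b(n) = -7 + n (b(n) = n - 7 = -7 + n)
(b(-5) - 67)² = ((-7 - 5) - 67)² = (-12 - 67)² = (-79)² = 6241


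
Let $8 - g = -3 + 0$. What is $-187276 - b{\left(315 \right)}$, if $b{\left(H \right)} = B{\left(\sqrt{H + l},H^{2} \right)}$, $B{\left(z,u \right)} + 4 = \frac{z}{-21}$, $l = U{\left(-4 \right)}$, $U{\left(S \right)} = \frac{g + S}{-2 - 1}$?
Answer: $-187272 + \frac{\sqrt{2814}}{63} \approx -1.8727 \cdot 10^{5}$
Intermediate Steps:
$g = 11$ ($g = 8 - \left(-3 + 0\right) = 8 - -3 = 8 + 3 = 11$)
$U{\left(S \right)} = - \frac{11}{3} - \frac{S}{3}$ ($U{\left(S \right)} = \frac{11 + S}{-2 - 1} = \frac{11 + S}{-3} = \left(11 + S\right) \left(- \frac{1}{3}\right) = - \frac{11}{3} - \frac{S}{3}$)
$l = - \frac{7}{3}$ ($l = - \frac{11}{3} - - \frac{4}{3} = - \frac{11}{3} + \frac{4}{3} = - \frac{7}{3} \approx -2.3333$)
$B{\left(z,u \right)} = -4 - \frac{z}{21}$ ($B{\left(z,u \right)} = -4 + \frac{z}{-21} = -4 + z \left(- \frac{1}{21}\right) = -4 - \frac{z}{21}$)
$b{\left(H \right)} = -4 - \frac{\sqrt{- \frac{7}{3} + H}}{21}$ ($b{\left(H \right)} = -4 - \frac{\sqrt{H - \frac{7}{3}}}{21} = -4 - \frac{\sqrt{- \frac{7}{3} + H}}{21}$)
$-187276 - b{\left(315 \right)} = -187276 - \left(-4 - \frac{\sqrt{-21 + 9 \cdot 315}}{63}\right) = -187276 - \left(-4 - \frac{\sqrt{-21 + 2835}}{63}\right) = -187276 - \left(-4 - \frac{\sqrt{2814}}{63}\right) = -187276 + \left(4 + \frac{\sqrt{2814}}{63}\right) = -187272 + \frac{\sqrt{2814}}{63}$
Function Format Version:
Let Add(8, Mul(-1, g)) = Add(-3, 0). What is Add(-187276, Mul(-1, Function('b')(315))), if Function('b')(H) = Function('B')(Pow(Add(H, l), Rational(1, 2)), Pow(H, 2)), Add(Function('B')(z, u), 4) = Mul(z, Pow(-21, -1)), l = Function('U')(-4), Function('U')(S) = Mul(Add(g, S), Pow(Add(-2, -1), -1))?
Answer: Add(-187272, Mul(Rational(1, 63), Pow(2814, Rational(1, 2)))) ≈ -1.8727e+5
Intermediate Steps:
g = 11 (g = Add(8, Mul(-1, Add(-3, 0))) = Add(8, Mul(-1, -3)) = Add(8, 3) = 11)
Function('U')(S) = Add(Rational(-11, 3), Mul(Rational(-1, 3), S)) (Function('U')(S) = Mul(Add(11, S), Pow(Add(-2, -1), -1)) = Mul(Add(11, S), Pow(-3, -1)) = Mul(Add(11, S), Rational(-1, 3)) = Add(Rational(-11, 3), Mul(Rational(-1, 3), S)))
l = Rational(-7, 3) (l = Add(Rational(-11, 3), Mul(Rational(-1, 3), -4)) = Add(Rational(-11, 3), Rational(4, 3)) = Rational(-7, 3) ≈ -2.3333)
Function('B')(z, u) = Add(-4, Mul(Rational(-1, 21), z)) (Function('B')(z, u) = Add(-4, Mul(z, Pow(-21, -1))) = Add(-4, Mul(z, Rational(-1, 21))) = Add(-4, Mul(Rational(-1, 21), z)))
Function('b')(H) = Add(-4, Mul(Rational(-1, 21), Pow(Add(Rational(-7, 3), H), Rational(1, 2)))) (Function('b')(H) = Add(-4, Mul(Rational(-1, 21), Pow(Add(H, Rational(-7, 3)), Rational(1, 2)))) = Add(-4, Mul(Rational(-1, 21), Pow(Add(Rational(-7, 3), H), Rational(1, 2)))))
Add(-187276, Mul(-1, Function('b')(315))) = Add(-187276, Mul(-1, Add(-4, Mul(Rational(-1, 63), Pow(Add(-21, Mul(9, 315)), Rational(1, 2)))))) = Add(-187276, Mul(-1, Add(-4, Mul(Rational(-1, 63), Pow(Add(-21, 2835), Rational(1, 2)))))) = Add(-187276, Mul(-1, Add(-4, Mul(Rational(-1, 63), Pow(2814, Rational(1, 2)))))) = Add(-187276, Add(4, Mul(Rational(1, 63), Pow(2814, Rational(1, 2))))) = Add(-187272, Mul(Rational(1, 63), Pow(2814, Rational(1, 2))))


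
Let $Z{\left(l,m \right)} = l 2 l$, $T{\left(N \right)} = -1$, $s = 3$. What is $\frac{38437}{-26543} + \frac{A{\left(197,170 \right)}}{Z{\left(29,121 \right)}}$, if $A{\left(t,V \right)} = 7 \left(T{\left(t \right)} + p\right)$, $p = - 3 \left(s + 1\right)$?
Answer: $- \frac{3529813}{2349754} \approx -1.5022$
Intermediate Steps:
$Z{\left(l,m \right)} = 2 l^{2}$ ($Z{\left(l,m \right)} = 2 l l = 2 l^{2}$)
$p = -12$ ($p = - 3 \left(3 + 1\right) = \left(-3\right) 4 = -12$)
$A{\left(t,V \right)} = -91$ ($A{\left(t,V \right)} = 7 \left(-1 - 12\right) = 7 \left(-13\right) = -91$)
$\frac{38437}{-26543} + \frac{A{\left(197,170 \right)}}{Z{\left(29,121 \right)}} = \frac{38437}{-26543} - \frac{91}{2 \cdot 29^{2}} = 38437 \left(- \frac{1}{26543}\right) - \frac{91}{2 \cdot 841} = - \frac{2023}{1397} - \frac{91}{1682} = - \frac{3529813}{2349754}$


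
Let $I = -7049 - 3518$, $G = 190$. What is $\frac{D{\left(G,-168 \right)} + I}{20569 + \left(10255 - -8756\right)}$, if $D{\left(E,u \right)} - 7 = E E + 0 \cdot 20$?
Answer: $\frac{1277}{1979} \approx 0.64528$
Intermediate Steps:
$D{\left(E,u \right)} = 7 + E^{2}$ ($D{\left(E,u \right)} = 7 + \left(E E + 0 \cdot 20\right) = 7 + \left(E^{2} + 0\right) = 7 + E^{2}$)
$I = -10567$ ($I = -7049 - 3518 = -10567$)
$\frac{D{\left(G,-168 \right)} + I}{20569 + \left(10255 - -8756\right)} = \frac{\left(7 + 190^{2}\right) - 10567}{20569 + \left(10255 - -8756\right)} = \frac{\left(7 + 36100\right) - 10567}{20569 + \left(10255 + 8756\right)} = \frac{36107 - 10567}{20569 + 19011} = \frac{25540}{39580} = 25540 \cdot \frac{1}{39580} = \frac{1277}{1979}$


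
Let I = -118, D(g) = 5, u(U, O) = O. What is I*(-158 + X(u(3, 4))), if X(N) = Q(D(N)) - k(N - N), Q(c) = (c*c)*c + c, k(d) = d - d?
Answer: 3304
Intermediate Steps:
k(d) = 0
Q(c) = c + c**3 (Q(c) = c**2*c + c = c**3 + c = c + c**3)
X(N) = 130 (X(N) = (5 + 5**3) - 1*0 = (5 + 125) + 0 = 130 + 0 = 130)
I*(-158 + X(u(3, 4))) = -118*(-158 + 130) = -118*(-28) = 3304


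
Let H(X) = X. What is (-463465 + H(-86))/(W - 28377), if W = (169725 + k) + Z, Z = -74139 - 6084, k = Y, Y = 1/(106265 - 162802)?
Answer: -26207782887/3455824124 ≈ -7.5837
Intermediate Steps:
Y = -1/56537 (Y = 1/(-56537) = -1/56537 ≈ -1.7688e-5)
k = -1/56537 ≈ -1.7688e-5
Z = -80223
W = 5060174573/56537 (W = (169725 - 1/56537) - 80223 = 9595742324/56537 - 80223 = 5060174573/56537 ≈ 89502.)
(-463465 + H(-86))/(W - 28377) = (-463465 - 86)/(5060174573/56537 - 28377) = -463551/3455824124/56537 = -463551*56537/3455824124 = -26207782887/3455824124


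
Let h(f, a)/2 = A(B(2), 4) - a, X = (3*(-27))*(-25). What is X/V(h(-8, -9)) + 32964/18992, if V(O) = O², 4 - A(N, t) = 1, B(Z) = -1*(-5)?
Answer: 398931/75968 ≈ 5.2513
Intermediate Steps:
B(Z) = 5
A(N, t) = 3 (A(N, t) = 4 - 1*1 = 4 - 1 = 3)
X = 2025 (X = -81*(-25) = 2025)
h(f, a) = 6 - 2*a (h(f, a) = 2*(3 - a) = 6 - 2*a)
X/V(h(-8, -9)) + 32964/18992 = 2025/((6 - 2*(-9))²) + 32964/18992 = 2025/((6 + 18)²) + 32964*(1/18992) = 2025/(24²) + 8241/4748 = 2025/576 + 8241/4748 = 2025*(1/576) + 8241/4748 = 225/64 + 8241/4748 = 398931/75968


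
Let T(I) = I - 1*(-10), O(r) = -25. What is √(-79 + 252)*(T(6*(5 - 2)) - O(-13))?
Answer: 53*√173 ≈ 697.11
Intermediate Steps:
T(I) = 10 + I (T(I) = I + 10 = 10 + I)
√(-79 + 252)*(T(6*(5 - 2)) - O(-13)) = √(-79 + 252)*((10 + 6*(5 - 2)) - 1*(-25)) = √173*((10 + 6*3) + 25) = √173*((10 + 18) + 25) = √173*(28 + 25) = √173*53 = 53*√173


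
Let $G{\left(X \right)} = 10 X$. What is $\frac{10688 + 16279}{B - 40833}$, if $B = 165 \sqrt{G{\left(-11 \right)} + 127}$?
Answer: $- \frac{122349279}{185207896} - \frac{494395 \sqrt{17}}{185207896} \approx -0.67161$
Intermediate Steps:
$B = 165 \sqrt{17}$ ($B = 165 \sqrt{10 \left(-11\right) + 127} = 165 \sqrt{-110 + 127} = 165 \sqrt{17} \approx 680.31$)
$\frac{10688 + 16279}{B - 40833} = \frac{10688 + 16279}{165 \sqrt{17} - 40833} = \frac{26967}{-40833 + 165 \sqrt{17}}$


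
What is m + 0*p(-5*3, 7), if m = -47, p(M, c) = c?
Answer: -47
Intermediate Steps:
m + 0*p(-5*3, 7) = -47 + 0*7 = -47 + 0 = -47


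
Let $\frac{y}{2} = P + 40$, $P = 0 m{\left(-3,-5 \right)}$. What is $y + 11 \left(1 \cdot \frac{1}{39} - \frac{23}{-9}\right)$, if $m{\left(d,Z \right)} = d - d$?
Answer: $\frac{12682}{117} \approx 108.39$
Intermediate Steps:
$m{\left(d,Z \right)} = 0$
$P = 0$ ($P = 0 \cdot 0 = 0$)
$y = 80$ ($y = 2 \left(0 + 40\right) = 2 \cdot 40 = 80$)
$y + 11 \left(1 \cdot \frac{1}{39} - \frac{23}{-9}\right) = 80 + 11 \left(1 \cdot \frac{1}{39} - \frac{23}{-9}\right) = 80 + 11 \left(1 \cdot \frac{1}{39} - - \frac{23}{9}\right) = 80 + 11 \left(\frac{1}{39} + \frac{23}{9}\right) = 80 + 11 \cdot \frac{302}{117} = 80 + \frac{3322}{117} = \frac{12682}{117}$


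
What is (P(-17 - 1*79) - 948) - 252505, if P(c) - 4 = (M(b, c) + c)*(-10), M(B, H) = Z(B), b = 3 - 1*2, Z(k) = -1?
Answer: -252479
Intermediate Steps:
b = 1 (b = 3 - 2 = 1)
M(B, H) = -1
P(c) = 14 - 10*c (P(c) = 4 + (-1 + c)*(-10) = 4 + (10 - 10*c) = 14 - 10*c)
(P(-17 - 1*79) - 948) - 252505 = ((14 - 10*(-17 - 1*79)) - 948) - 252505 = ((14 - 10*(-17 - 79)) - 948) - 252505 = ((14 - 10*(-96)) - 948) - 252505 = ((14 + 960) - 948) - 252505 = (974 - 948) - 252505 = 26 - 252505 = -252479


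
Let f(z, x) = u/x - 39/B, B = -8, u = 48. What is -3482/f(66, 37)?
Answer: -1030672/1827 ≈ -564.13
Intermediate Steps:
f(z, x) = 39/8 + 48/x (f(z, x) = 48/x - 39/(-8) = 48/x - 39*(-⅛) = 48/x + 39/8 = 39/8 + 48/x)
-3482/f(66, 37) = -3482/(39/8 + 48/37) = -3482/1827/296 = -3482*296/1827 = -1030672/1827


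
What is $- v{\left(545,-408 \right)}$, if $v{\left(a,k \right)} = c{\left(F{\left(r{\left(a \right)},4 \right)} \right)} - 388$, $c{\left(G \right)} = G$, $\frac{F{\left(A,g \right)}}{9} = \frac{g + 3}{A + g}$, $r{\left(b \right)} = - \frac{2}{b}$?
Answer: $\frac{90081}{242} \approx 372.24$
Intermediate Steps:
$F{\left(A,g \right)} = \frac{9 \left(3 + g\right)}{A + g}$ ($F{\left(A,g \right)} = 9 \frac{g + 3}{A + g} = 9 \frac{3 + g}{A + g} = \frac{9 \left(3 + g\right)}{A + g}$)
$v{\left(a,k \right)} = -388 + \frac{63}{4 - \frac{2}{a}}$ ($v{\left(a,k \right)} = \frac{9 \left(3 + 4\right)}{- \frac{2}{a} + 4} - 388 = 9 \frac{1}{4 - \frac{2}{a}} 7 - 388 = \frac{63}{4 - \frac{2}{a}} - 388 = -388 + \frac{63}{4 - \frac{2}{a}}$)
$- v{\left(545,-408 \right)} = - \frac{776 - 811505}{2 \left(-1 + 2 \cdot 545\right)} = - \frac{776 - 811505}{2 \left(-1 + 1090\right)} = - \frac{-810729}{2 \cdot 1089} = \left(-1\right) \left(- \frac{90081}{242}\right) = \frac{90081}{242}$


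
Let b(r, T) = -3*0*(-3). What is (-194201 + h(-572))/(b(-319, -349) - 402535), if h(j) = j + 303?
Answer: 38894/80507 ≈ 0.48311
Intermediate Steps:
h(j) = 303 + j
b(r, T) = 0 (b(r, T) = 0*(-3) = 0)
(-194201 + h(-572))/(b(-319, -349) - 402535) = (-194201 + (303 - 572))/(0 - 402535) = (-194201 - 269)/(-402535) = -194470*(-1/402535) = 38894/80507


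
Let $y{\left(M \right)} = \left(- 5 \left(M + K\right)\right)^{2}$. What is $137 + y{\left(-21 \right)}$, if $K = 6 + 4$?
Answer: $3162$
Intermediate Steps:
$K = 10$
$y{\left(M \right)} = \left(-50 - 5 M\right)^{2}$ ($y{\left(M \right)} = \left(- 5 \left(M + 10\right)\right)^{2} = \left(- 5 \left(10 + M\right)\right)^{2} = \left(-50 - 5 M\right)^{2}$)
$137 + y{\left(-21 \right)} = 137 + 25 \left(10 - 21\right)^{2} = 137 + 25 \left(-11\right)^{2} = 137 + 25 \cdot 121 = 137 + 3025 = 3162$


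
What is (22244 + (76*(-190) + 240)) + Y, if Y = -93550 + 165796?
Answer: 80290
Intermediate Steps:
Y = 72246
(22244 + (76*(-190) + 240)) + Y = (22244 + (76*(-190) + 240)) + 72246 = (22244 + (-14440 + 240)) + 72246 = (22244 - 14200) + 72246 = 8044 + 72246 = 80290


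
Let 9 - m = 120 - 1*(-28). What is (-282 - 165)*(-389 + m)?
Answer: 236016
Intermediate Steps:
m = -139 (m = 9 - (120 - 1*(-28)) = 9 - (120 + 28) = 9 - 1*148 = 9 - 148 = -139)
(-282 - 165)*(-389 + m) = (-282 - 165)*(-389 - 139) = -447*(-528) = 236016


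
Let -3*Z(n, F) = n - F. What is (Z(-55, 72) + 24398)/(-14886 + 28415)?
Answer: 73321/40587 ≈ 1.8065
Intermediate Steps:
Z(n, F) = -n/3 + F/3 (Z(n, F) = -(n - F)/3 = -n/3 + F/3)
(Z(-55, 72) + 24398)/(-14886 + 28415) = ((-⅓*(-55) + (⅓)*72) + 24398)/(-14886 + 28415) = ((55/3 + 24) + 24398)/13529 = (127/3 + 24398)*(1/13529) = (73321/3)*(1/13529) = 73321/40587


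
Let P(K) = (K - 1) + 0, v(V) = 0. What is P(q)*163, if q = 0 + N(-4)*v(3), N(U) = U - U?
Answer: -163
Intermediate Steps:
N(U) = 0
q = 0 (q = 0 + 0*0 = 0 + 0 = 0)
P(K) = -1 + K (P(K) = (-1 + K) + 0 = -1 + K)
P(q)*163 = (-1 + 0)*163 = -1*163 = -163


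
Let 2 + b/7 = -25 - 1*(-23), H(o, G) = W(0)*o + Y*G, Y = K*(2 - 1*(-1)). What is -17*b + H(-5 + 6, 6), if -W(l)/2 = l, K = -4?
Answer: 404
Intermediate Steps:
W(l) = -2*l
Y = -12 (Y = -4*(2 - 1*(-1)) = -4*(2 + 1) = -4*3 = -12)
H(o, G) = -12*G (H(o, G) = (-2*0)*o - 12*G = 0*o - 12*G = 0 - 12*G = -12*G)
b = -28 (b = -14 + 7*(-25 - 1*(-23)) = -14 + 7*(-25 + 23) = -14 + 7*(-2) = -14 - 14 = -28)
-17*b + H(-5 + 6, 6) = -17*(-28) - 12*6 = 476 - 72 = 404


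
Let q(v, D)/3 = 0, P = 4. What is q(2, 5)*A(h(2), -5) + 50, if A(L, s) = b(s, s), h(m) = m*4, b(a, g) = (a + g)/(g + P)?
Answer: 50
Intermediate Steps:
b(a, g) = (a + g)/(4 + g) (b(a, g) = (a + g)/(g + 4) = (a + g)/(4 + g))
q(v, D) = 0 (q(v, D) = 3*0 = 0)
h(m) = 4*m
A(L, s) = 2*s/(4 + s) (A(L, s) = (s + s)/(4 + s) = (2*s)/(4 + s) = 2*s/(4 + s))
q(2, 5)*A(h(2), -5) + 50 = 0*(2*(-5)/(4 - 5)) + 50 = 0*(2*(-5)/(-1)) + 50 = 0*(2*(-5)*(-1)) + 50 = 0*10 + 50 = 0 + 50 = 50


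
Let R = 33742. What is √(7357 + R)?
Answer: √41099 ≈ 202.73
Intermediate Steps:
√(7357 + R) = √(7357 + 33742) = √41099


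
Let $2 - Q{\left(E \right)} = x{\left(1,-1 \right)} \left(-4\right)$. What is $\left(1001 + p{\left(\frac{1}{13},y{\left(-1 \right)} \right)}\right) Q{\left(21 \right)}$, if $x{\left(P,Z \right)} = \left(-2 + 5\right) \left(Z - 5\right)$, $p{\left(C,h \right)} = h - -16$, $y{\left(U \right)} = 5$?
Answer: $-71540$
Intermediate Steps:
$p{\left(C,h \right)} = 16 + h$ ($p{\left(C,h \right)} = h + 16 = 16 + h$)
$x{\left(P,Z \right)} = -15 + 3 Z$ ($x{\left(P,Z \right)} = 3 \left(-5 + Z\right) = -15 + 3 Z$)
$Q{\left(E \right)} = -70$ ($Q{\left(E \right)} = 2 - \left(-15 + 3 \left(-1\right)\right) \left(-4\right) = 2 - \left(-15 - 3\right) \left(-4\right) = 2 - \left(-18\right) \left(-4\right) = 2 - 72 = -70$)
$\left(1001 + p{\left(\frac{1}{13},y{\left(-1 \right)} \right)}\right) Q{\left(21 \right)} = \left(1001 + \left(16 + 5\right)\right) \left(-70\right) = \left(1001 + 21\right) \left(-70\right) = 1022 \left(-70\right) = -71540$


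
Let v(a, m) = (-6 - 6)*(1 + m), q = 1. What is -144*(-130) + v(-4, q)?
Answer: 18696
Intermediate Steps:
v(a, m) = -12 - 12*m (v(a, m) = -12*(1 + m) = -12 - 12*m)
-144*(-130) + v(-4, q) = -144*(-130) + (-12 - 12*1) = 18720 + (-12 - 12) = 18720 - 24 = 18696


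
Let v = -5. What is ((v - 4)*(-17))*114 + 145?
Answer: 17587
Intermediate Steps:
((v - 4)*(-17))*114 + 145 = ((-5 - 4)*(-17))*114 + 145 = -9*(-17)*114 + 145 = 153*114 + 145 = 17442 + 145 = 17587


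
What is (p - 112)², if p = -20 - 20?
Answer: 23104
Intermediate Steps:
p = -40
(p - 112)² = (-40 - 112)² = (-152)² = 23104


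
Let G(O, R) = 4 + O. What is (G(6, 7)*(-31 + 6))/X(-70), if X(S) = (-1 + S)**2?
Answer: -250/5041 ≈ -0.049593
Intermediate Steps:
(G(6, 7)*(-31 + 6))/X(-70) = ((4 + 6)*(-31 + 6))/((-1 - 70)**2) = (10*(-25))/((-71)**2) = -250/5041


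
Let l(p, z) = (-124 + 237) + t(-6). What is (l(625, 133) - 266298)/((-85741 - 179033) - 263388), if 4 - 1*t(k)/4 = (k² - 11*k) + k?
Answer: 88851/176054 ≈ 0.50468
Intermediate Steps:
t(k) = 16 - 4*k² + 40*k (t(k) = 16 - 4*((k² - 11*k) + k) = 16 - 4*(k² - 10*k) = 16 + (-4*k² + 40*k) = 16 - 4*k² + 40*k)
l(p, z) = -255 (l(p, z) = (-124 + 237) + (16 - 4*(-6)² + 40*(-6)) = 113 + (16 - 4*36 - 240) = 113 + (16 - 144 - 240) = 113 - 368 = -255)
(l(625, 133) - 266298)/((-85741 - 179033) - 263388) = (-255 - 266298)/((-85741 - 179033) - 263388) = -266553/(-264774 - 263388) = -266553/(-528162) = -266553*(-1/528162) = 88851/176054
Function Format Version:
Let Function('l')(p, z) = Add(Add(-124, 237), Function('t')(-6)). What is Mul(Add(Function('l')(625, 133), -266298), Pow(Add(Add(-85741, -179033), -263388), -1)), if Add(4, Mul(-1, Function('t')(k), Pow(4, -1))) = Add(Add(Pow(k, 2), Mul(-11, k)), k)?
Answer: Rational(88851, 176054) ≈ 0.50468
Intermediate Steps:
Function('t')(k) = Add(16, Mul(-4, Pow(k, 2)), Mul(40, k)) (Function('t')(k) = Add(16, Mul(-4, Add(Add(Pow(k, 2), Mul(-11, k)), k))) = Add(16, Mul(-4, Add(Pow(k, 2), Mul(-10, k)))) = Add(16, Add(Mul(-4, Pow(k, 2)), Mul(40, k))) = Add(16, Mul(-4, Pow(k, 2)), Mul(40, k)))
Function('l')(p, z) = -255 (Function('l')(p, z) = Add(Add(-124, 237), Add(16, Mul(-4, Pow(-6, 2)), Mul(40, -6))) = Add(113, Add(16, Mul(-4, 36), -240)) = Add(113, Add(16, -144, -240)) = Add(113, -368) = -255)
Mul(Add(Function('l')(625, 133), -266298), Pow(Add(Add(-85741, -179033), -263388), -1)) = Mul(Add(-255, -266298), Pow(Add(Add(-85741, -179033), -263388), -1)) = Mul(-266553, Pow(Add(-264774, -263388), -1)) = Mul(-266553, Pow(-528162, -1)) = Mul(-266553, Rational(-1, 528162)) = Rational(88851, 176054)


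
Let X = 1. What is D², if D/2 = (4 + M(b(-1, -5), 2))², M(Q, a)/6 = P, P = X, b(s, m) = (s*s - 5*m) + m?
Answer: 40000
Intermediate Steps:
b(s, m) = s² - 4*m (b(s, m) = (s² - 5*m) + m = s² - 4*m)
P = 1
M(Q, a) = 6 (M(Q, a) = 6*1 = 6)
D = 200 (D = 2*(4 + 6)² = 2*10² = 2*100 = 200)
D² = 200² = 40000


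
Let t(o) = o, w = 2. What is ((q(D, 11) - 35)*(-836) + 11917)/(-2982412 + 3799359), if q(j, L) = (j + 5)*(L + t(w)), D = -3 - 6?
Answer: 84649/816947 ≈ 0.10362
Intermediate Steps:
D = -9
q(j, L) = (2 + L)*(5 + j) (q(j, L) = (j + 5)*(L + 2) = (5 + j)*(2 + L) = (2 + L)*(5 + j))
((q(D, 11) - 35)*(-836) + 11917)/(-2982412 + 3799359) = (((10 + 2*(-9) + 5*11 + 11*(-9)) - 35)*(-836) + 11917)/(-2982412 + 3799359) = (((10 - 18 + 55 - 99) - 35)*(-836) + 11917)/816947 = ((-52 - 35)*(-836) + 11917)*(1/816947) = (-87*(-836) + 11917)*(1/816947) = (72732 + 11917)*(1/816947) = 84649*(1/816947) = 84649/816947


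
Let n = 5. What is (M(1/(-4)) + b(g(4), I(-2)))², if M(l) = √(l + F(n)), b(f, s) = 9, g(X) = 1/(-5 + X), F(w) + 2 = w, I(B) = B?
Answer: (18 + √11)²/4 ≈ 113.60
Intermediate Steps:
F(w) = -2 + w
M(l) = √(3 + l) (M(l) = √(l + (-2 + 5)) = √(l + 3) = √(3 + l))
(M(1/(-4)) + b(g(4), I(-2)))² = (√(3 + 1/(-4)) + 9)² = (√(3 - ¼) + 9)² = (√(11/4) + 9)² = (√11/2 + 9)² = (9 + √11/2)²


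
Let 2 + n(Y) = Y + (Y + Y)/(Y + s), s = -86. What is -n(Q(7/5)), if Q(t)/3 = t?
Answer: -4289/2045 ≈ -2.0973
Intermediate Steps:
Q(t) = 3*t
n(Y) = -2 + Y + 2*Y/(-86 + Y) (n(Y) = -2 + (Y + (Y + Y)/(Y - 86)) = -2 + (Y + (2*Y)/(-86 + Y)) = -2 + (Y + 2*Y/(-86 + Y)) = -2 + Y + 2*Y/(-86 + Y))
-n(Q(7/5)) = -(172 + (3*(7/5))**2 - 258*7/5)/(-86 + 3*(7/5)) = -(172 + (21/5)**2 - 86*21/5)/(-86 + 21/5) = -(172 + 441/25 - 1806/5)/(-409/5) = -(-5)*(-4289)/(409*25) = -1*4289/2045 = -4289/2045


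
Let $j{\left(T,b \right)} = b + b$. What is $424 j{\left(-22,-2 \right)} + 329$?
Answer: $-1367$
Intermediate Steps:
$j{\left(T,b \right)} = 2 b$
$424 j{\left(-22,-2 \right)} + 329 = 424 \cdot 2 \left(-2\right) + 329 = 424 \left(-4\right) + 329 = -1696 + 329 = -1367$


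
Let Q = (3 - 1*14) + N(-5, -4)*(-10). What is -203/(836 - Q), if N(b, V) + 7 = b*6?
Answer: -203/477 ≈ -0.42558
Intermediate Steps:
N(b, V) = -7 + 6*b (N(b, V) = -7 + b*6 = -7 + 6*b)
Q = 359 (Q = (3 - 1*14) + (-7 + 6*(-5))*(-10) = (3 - 14) + (-7 - 30)*(-10) = -11 - 37*(-10) = -11 + 370 = 359)
-203/(836 - Q) = -203/(836 - 1*359) = -203/(836 - 359) = -203/477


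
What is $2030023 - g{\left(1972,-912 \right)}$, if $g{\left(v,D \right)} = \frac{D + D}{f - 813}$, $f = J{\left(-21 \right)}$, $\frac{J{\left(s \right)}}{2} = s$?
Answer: $\frac{30450313}{15} \approx 2.03 \cdot 10^{6}$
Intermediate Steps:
$J{\left(s \right)} = 2 s$
$f = -42$ ($f = 2 \left(-21\right) = -42$)
$g{\left(v,D \right)} = - \frac{2 D}{855}$ ($g{\left(v,D \right)} = \frac{D + D}{-42 - 813} = \frac{2 D}{-855} = 2 D \left(- \frac{1}{855}\right) = - \frac{2 D}{855}$)
$2030023 - g{\left(1972,-912 \right)} = 2030023 - \left(- \frac{2}{855}\right) \left(-912\right) = 2030023 - \frac{32}{15} = \frac{30450313}{15}$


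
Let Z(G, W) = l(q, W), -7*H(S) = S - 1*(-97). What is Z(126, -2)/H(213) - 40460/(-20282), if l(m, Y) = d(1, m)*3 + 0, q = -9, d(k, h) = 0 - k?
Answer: 6484261/3143710 ≈ 2.0626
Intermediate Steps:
d(k, h) = -k
l(m, Y) = -3 (l(m, Y) = -1*1*3 + 0 = -1*3 + 0 = -3 + 0 = -3)
H(S) = -97/7 - S/7 (H(S) = -(S - 1*(-97))/7 = -(S + 97)/7 = -(97 + S)/7 = -97/7 - S/7)
Z(G, W) = -3
Z(126, -2)/H(213) - 40460/(-20282) = -3/(-97/7 - ⅐*213) - 40460/(-20282) = -3/(-97/7 - 213/7) - 40460*(-1/20282) = -3/(-310/7) + 20230/10141 = -3*(-7/310) + 20230/10141 = 21/310 + 20230/10141 = 6484261/3143710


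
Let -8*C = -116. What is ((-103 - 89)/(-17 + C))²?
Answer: 147456/25 ≈ 5898.2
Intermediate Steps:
C = 29/2 (C = -⅛*(-116) = 29/2 ≈ 14.500)
((-103 - 89)/(-17 + C))² = ((-103 - 89)/(-17 + 29/2))² = (-192/(-5/2))² = (-192*(-⅖))² = (384/5)² = 147456/25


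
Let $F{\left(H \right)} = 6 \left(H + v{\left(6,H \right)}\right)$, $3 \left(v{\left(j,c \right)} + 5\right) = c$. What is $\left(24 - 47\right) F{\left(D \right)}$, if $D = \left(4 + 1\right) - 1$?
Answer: $-46$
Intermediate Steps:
$v{\left(j,c \right)} = -5 + \frac{c}{3}$
$D = 4$ ($D = 5 - 1 = 4$)
$F{\left(H \right)} = -30 + 8 H$ ($F{\left(H \right)} = 6 \left(H + \left(-5 + \frac{H}{3}\right)\right) = 6 \left(-5 + \frac{4 H}{3}\right) = -30 + 8 H$)
$\left(24 - 47\right) F{\left(D \right)} = \left(24 - 47\right) \left(-30 + 8 \cdot 4\right) = - 23 \left(-30 + 32\right) = \left(-23\right) 2 = -46$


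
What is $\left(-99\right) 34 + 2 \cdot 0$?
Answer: $-3366$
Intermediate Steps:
$\left(-99\right) 34 + 2 \cdot 0 = -3366 + 0 = -3366$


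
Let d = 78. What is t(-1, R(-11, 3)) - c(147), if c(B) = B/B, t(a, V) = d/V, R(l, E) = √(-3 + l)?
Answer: -1 - 39*I*√14/7 ≈ -1.0 - 20.846*I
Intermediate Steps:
t(a, V) = 78/V
c(B) = 1
t(-1, R(-11, 3)) - c(147) = 78/(√(-3 - 11)) - 1*1 = 78/(√(-14)) - 1 = 78/((I*√14)) - 1 = 78*(-I*√14/14) - 1 = -39*I*√14/7 - 1 = -1 - 39*I*√14/7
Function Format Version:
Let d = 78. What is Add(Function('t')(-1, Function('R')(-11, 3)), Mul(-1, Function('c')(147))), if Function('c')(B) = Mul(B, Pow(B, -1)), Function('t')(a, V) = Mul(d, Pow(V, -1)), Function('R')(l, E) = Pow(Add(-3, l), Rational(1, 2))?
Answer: Add(-1, Mul(Rational(-39, 7), I, Pow(14, Rational(1, 2)))) ≈ Add(-1.0000, Mul(-20.846, I))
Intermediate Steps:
Function('t')(a, V) = Mul(78, Pow(V, -1))
Function('c')(B) = 1
Add(Function('t')(-1, Function('R')(-11, 3)), Mul(-1, Function('c')(147))) = Add(Mul(78, Pow(Pow(Add(-3, -11), Rational(1, 2)), -1)), Mul(-1, 1)) = Add(Mul(78, Pow(Pow(-14, Rational(1, 2)), -1)), -1) = Add(Mul(78, Pow(Mul(I, Pow(14, Rational(1, 2))), -1)), -1) = Add(Mul(78, Mul(Rational(-1, 14), I, Pow(14, Rational(1, 2)))), -1) = Add(Mul(Rational(-39, 7), I, Pow(14, Rational(1, 2))), -1) = Add(-1, Mul(Rational(-39, 7), I, Pow(14, Rational(1, 2))))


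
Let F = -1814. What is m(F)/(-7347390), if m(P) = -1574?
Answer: 787/3673695 ≈ 0.00021423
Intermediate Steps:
m(F)/(-7347390) = -1574/(-7347390) = -1574*(-1/7347390) = 787/3673695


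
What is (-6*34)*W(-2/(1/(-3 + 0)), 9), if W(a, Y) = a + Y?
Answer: -3060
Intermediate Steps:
W(a, Y) = Y + a
(-6*34)*W(-2/(1/(-3 + 0)), 9) = (-6*34)*(9 - 2/(1/(-3 + 0))) = (-1*204)*(9 - 2/(1/(-3))) = -204*(9 - 2/(-1/3)) = -204*(9 - 2*(-3)) = -204*(9 + 6) = -204*15 = -3060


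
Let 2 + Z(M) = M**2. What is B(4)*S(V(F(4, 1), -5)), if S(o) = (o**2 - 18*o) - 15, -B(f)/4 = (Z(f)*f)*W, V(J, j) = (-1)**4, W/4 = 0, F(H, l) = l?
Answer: 0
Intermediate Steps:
W = 0 (W = 4*0 = 0)
V(J, j) = 1
Z(M) = -2 + M**2
B(f) = 0 (B(f) = -4*(-2 + f**2)*f*0 = -4*f*(-2 + f**2)*0 = -4*0 = 0)
S(o) = -15 + o**2 - 18*o
B(4)*S(V(F(4, 1), -5)) = 0*(-15 + 1**2 - 18*1) = 0*(-15 + 1 - 18) = 0*(-32) = 0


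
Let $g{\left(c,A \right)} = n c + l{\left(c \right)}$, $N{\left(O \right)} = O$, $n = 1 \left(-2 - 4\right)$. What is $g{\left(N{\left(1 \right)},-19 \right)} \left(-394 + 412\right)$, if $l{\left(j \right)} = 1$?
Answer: $-90$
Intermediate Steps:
$n = -6$ ($n = 1 \left(-6\right) = -6$)
$g{\left(c,A \right)} = 1 - 6 c$ ($g{\left(c,A \right)} = - 6 c + 1 = 1 - 6 c$)
$g{\left(N{\left(1 \right)},-19 \right)} \left(-394 + 412\right) = \left(1 - 6\right) \left(-394 + 412\right) = \left(1 - 6\right) 18 = \left(-5\right) 18 = -90$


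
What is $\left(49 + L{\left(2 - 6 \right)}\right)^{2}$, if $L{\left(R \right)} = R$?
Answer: $2025$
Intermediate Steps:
$\left(49 + L{\left(2 - 6 \right)}\right)^{2} = \left(49 + \left(2 - 6\right)\right)^{2} = \left(49 - 4\right)^{2} = 45^{2} = 2025$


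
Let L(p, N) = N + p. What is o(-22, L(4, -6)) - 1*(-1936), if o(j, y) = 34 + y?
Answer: 1968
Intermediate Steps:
o(-22, L(4, -6)) - 1*(-1936) = (34 + (-6 + 4)) - 1*(-1936) = (34 - 2) + 1936 = 32 + 1936 = 1968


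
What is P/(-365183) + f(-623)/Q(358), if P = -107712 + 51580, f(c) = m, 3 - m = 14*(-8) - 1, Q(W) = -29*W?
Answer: 9317262/65367757 ≈ 0.14254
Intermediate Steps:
m = 116 (m = 3 - (14*(-8) - 1) = 3 - (-112 - 1) = 3 - 1*(-113) = 3 + 113 = 116)
f(c) = 116
P = -56132
P/(-365183) + f(-623)/Q(358) = -56132/(-365183) + 116/((-29*358)) = -56132*(-1/365183) + 116/(-10382) = 56132/365183 + 116*(-1/10382) = 56132/365183 - 2/179 = 9317262/65367757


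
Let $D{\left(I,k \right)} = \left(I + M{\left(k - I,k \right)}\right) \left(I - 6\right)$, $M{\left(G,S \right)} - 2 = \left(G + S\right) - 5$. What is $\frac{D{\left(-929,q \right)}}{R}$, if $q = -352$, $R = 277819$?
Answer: $\frac{661045}{277819} \approx 2.3794$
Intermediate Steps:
$M{\left(G,S \right)} = -3 + G + S$ ($M{\left(G,S \right)} = 2 - \left(5 - G - S\right) = 2 + \left(-5 + G + S\right) = -3 + G + S$)
$D{\left(I,k \right)} = \left(-6 + I\right) \left(-3 + 2 k\right)$ ($D{\left(I,k \right)} = \left(I - \left(3 + I - 2 k\right)\right) \left(I - 6\right) = \left(I - \left(3 + I - 2 k\right)\right) \left(-6 + I\right) = \left(-3 + 2 k\right) \left(-6 + I\right) = \left(-6 + I\right) \left(-3 + 2 k\right)$)
$\frac{D{\left(-929,q \right)}}{R} = \frac{18 - -4224 - -2787 + 2 \left(-929\right) \left(-352\right)}{277819} = \left(18 + 4224 + 2787 + 654016\right) \frac{1}{277819} = 661045 \cdot \frac{1}{277819} = \frac{661045}{277819}$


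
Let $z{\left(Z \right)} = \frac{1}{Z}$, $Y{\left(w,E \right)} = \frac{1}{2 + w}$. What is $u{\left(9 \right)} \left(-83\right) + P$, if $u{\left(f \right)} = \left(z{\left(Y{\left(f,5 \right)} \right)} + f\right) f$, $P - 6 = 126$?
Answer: $-14808$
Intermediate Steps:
$P = 132$ ($P = 6 + 126 = 132$)
$u{\left(f \right)} = f \left(2 + 2 f\right)$ ($u{\left(f \right)} = \left(\frac{1}{\frac{1}{2 + f}} + f\right) f = \left(\left(2 + f\right) + f\right) f = \left(2 + 2 f\right) f = f \left(2 + 2 f\right)$)
$u{\left(9 \right)} \left(-83\right) + P = 2 \cdot 9 \left(1 + 9\right) \left(-83\right) + 132 = 2 \cdot 9 \cdot 10 \left(-83\right) + 132 = 180 \left(-83\right) + 132 = -14940 + 132 = -14808$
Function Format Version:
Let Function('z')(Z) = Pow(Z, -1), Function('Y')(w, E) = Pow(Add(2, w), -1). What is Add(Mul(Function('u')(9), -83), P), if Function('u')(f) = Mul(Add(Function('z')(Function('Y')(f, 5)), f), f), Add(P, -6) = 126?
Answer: -14808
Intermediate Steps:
P = 132 (P = Add(6, 126) = 132)
Function('u')(f) = Mul(f, Add(2, Mul(2, f))) (Function('u')(f) = Mul(Add(Pow(Pow(Add(2, f), -1), -1), f), f) = Mul(Add(Add(2, f), f), f) = Mul(Add(2, Mul(2, f)), f) = Mul(f, Add(2, Mul(2, f))))
Add(Mul(Function('u')(9), -83), P) = Add(Mul(Mul(2, 9, Add(1, 9)), -83), 132) = Add(Mul(Mul(2, 9, 10), -83), 132) = Add(Mul(180, -83), 132) = Add(-14940, 132) = -14808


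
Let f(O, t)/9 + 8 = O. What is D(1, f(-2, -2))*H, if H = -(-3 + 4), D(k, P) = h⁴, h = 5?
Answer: -625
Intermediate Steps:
f(O, t) = -72 + 9*O
D(k, P) = 625 (D(k, P) = 5⁴ = 625)
H = -1 (H = -1*1 = -1)
D(1, f(-2, -2))*H = 625*(-1) = -625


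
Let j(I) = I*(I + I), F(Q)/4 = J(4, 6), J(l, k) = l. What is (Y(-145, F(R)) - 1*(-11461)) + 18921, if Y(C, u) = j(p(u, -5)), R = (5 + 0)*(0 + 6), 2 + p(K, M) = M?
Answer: 30480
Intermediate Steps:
p(K, M) = -2 + M
R = 30 (R = 5*6 = 30)
F(Q) = 16 (F(Q) = 4*4 = 16)
j(I) = 2*I² (j(I) = I*(2*I) = 2*I²)
Y(C, u) = 98 (Y(C, u) = 2*(-2 - 5)² = 2*(-7)² = 2*49 = 98)
(Y(-145, F(R)) - 1*(-11461)) + 18921 = (98 - 1*(-11461)) + 18921 = (98 + 11461) + 18921 = 11559 + 18921 = 30480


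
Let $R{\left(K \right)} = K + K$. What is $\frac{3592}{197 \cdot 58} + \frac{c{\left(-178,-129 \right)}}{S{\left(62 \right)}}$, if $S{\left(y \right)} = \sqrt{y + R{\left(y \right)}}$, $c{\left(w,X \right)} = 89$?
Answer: $\frac{1796}{5713} + \frac{89 \sqrt{186}}{186} \approx 6.8402$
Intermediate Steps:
$R{\left(K \right)} = 2 K$
$S{\left(y \right)} = \sqrt{3} \sqrt{y}$ ($S{\left(y \right)} = \sqrt{y + 2 y} = \sqrt{3 y} = \sqrt{3} \sqrt{y}$)
$\frac{3592}{197 \cdot 58} + \frac{c{\left(-178,-129 \right)}}{S{\left(62 \right)}} = \frac{3592}{197 \cdot 58} + \frac{89}{\sqrt{3} \sqrt{62}} = \frac{3592}{11426} + \frac{89}{\sqrt{186}} = 3592 \cdot \frac{1}{11426} + 89 \frac{\sqrt{186}}{186} = \frac{1796}{5713} + \frac{89 \sqrt{186}}{186}$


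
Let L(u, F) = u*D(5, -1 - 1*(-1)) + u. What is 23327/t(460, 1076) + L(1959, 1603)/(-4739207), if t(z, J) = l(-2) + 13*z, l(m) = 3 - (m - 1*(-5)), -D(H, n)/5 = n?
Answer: 110539766869/28340457860 ≈ 3.9004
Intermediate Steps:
D(H, n) = -5*n
l(m) = -2 - m (l(m) = 3 - (m + 5) = 3 - (5 + m) = 3 + (-5 - m) = -2 - m)
L(u, F) = u (L(u, F) = u*(-5*(-1 - 1*(-1))) + u = u*(-5*(-1 + 1)) + u = u*(-5*0) + u = u*0 + u = 0 + u = u)
t(z, J) = 13*z (t(z, J) = (-2 - 1*(-2)) + 13*z = (-2 + 2) + 13*z = 0 + 13*z = 13*z)
23327/t(460, 1076) + L(1959, 1603)/(-4739207) = 23327/((13*460)) + 1959/(-4739207) = 23327/5980 + 1959*(-1/4739207) = 23327*(1/5980) - 1959/4739207 = 23327/5980 - 1959/4739207 = 110539766869/28340457860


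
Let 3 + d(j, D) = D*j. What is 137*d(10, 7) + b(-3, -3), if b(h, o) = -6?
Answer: 9173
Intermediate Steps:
d(j, D) = -3 + D*j
137*d(10, 7) + b(-3, -3) = 137*(-3 + 7*10) - 6 = 137*(-3 + 70) - 6 = 137*67 - 6 = 9179 - 6 = 9173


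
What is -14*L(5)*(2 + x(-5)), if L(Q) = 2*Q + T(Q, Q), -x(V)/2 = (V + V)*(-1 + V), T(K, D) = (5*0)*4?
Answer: 16520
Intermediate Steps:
T(K, D) = 0 (T(K, D) = 0*4 = 0)
x(V) = -4*V*(-1 + V) (x(V) = -2*(V + V)*(-1 + V) = -2*2*V*(-1 + V) = -4*V*(-1 + V))
L(Q) = 2*Q (L(Q) = 2*Q + 0 = 2*Q)
-14*L(5)*(2 + x(-5)) = -14*2*5*(2 + 4*(-5)*(1 - 1*(-5))) = -140*(2 + 4*(-5)*(1 + 5)) = -140*(2 + 4*(-5)*6) = -140*(2 - 120) = -140*(-118) = -14*(-1180) = 16520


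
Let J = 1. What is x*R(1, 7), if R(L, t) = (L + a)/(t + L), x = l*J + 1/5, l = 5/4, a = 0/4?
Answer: 29/160 ≈ 0.18125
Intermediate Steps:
a = 0 (a = 0*(¼) = 0)
l = 5/4 (l = 5*(¼) = 5/4 ≈ 1.2500)
x = 29/20 (x = (5/4)*1 + 1/5 = 5/4 + ⅕ = 29/20 ≈ 1.4500)
R(L, t) = L/(L + t) (R(L, t) = (L + 0)/(t + L) = L/(L + t))
x*R(1, 7) = 29*(1/(1 + 7))/20 = 29*(1/8)/20 = 29*(1*(⅛))/20 = (29/20)*(⅛) = 29/160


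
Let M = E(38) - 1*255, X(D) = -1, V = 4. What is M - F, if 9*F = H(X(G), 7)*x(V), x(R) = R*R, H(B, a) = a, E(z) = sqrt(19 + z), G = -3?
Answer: -2407/9 + sqrt(57) ≈ -259.89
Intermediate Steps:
x(R) = R**2
F = 112/9 (F = (7*4**2)/9 = (7*16)/9 = (1/9)*112 = 112/9 ≈ 12.444)
M = -255 + sqrt(57) (M = sqrt(19 + 38) - 1*255 = sqrt(57) - 255 = -255 + sqrt(57) ≈ -247.45)
M - F = (-255 + sqrt(57)) - 1*112/9 = (-255 + sqrt(57)) - 112/9 = -2407/9 + sqrt(57)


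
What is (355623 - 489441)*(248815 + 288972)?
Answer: -71965580766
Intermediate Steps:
(355623 - 489441)*(248815 + 288972) = -133818*537787 = -71965580766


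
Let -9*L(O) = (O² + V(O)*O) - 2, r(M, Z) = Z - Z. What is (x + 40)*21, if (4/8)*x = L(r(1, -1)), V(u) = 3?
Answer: 2548/3 ≈ 849.33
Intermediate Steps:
r(M, Z) = 0
L(O) = 2/9 - O/3 - O²/9 (L(O) = -((O² + 3*O) - 2)/9 = -(-2 + O² + 3*O)/9 = 2/9 - O/3 - O²/9)
x = 4/9 (x = 2*(2/9 - ⅓*0 - ⅑*0²) = 2*(2/9 + 0 - ⅑*0) = 2*(2/9 + 0 + 0) = 2*(2/9) = 4/9 ≈ 0.44444)
(x + 40)*21 = (4/9 + 40)*21 = (364/9)*21 = 2548/3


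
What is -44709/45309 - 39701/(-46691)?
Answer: -96231770/705174173 ≈ -0.13647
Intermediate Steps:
-44709/45309 - 39701/(-46691) = -44709*1/45309 - 39701*(-1/46691) = -14903/15103 + 39701/46691 = -96231770/705174173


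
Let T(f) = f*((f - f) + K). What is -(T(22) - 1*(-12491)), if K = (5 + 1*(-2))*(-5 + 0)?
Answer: -12161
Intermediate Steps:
K = -15 (K = (5 - 2)*(-5) = 3*(-5) = -15)
T(f) = -15*f (T(f) = f*((f - f) - 15) = f*(0 - 15) = f*(-15) = -15*f)
-(T(22) - 1*(-12491)) = -(-15*22 - 1*(-12491)) = -(-330 + 12491) = -1*12161 = -12161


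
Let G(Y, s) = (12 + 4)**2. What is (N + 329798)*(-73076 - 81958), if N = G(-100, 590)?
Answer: -51169591836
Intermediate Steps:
G(Y, s) = 256 (G(Y, s) = 16**2 = 256)
N = 256
(N + 329798)*(-73076 - 81958) = (256 + 329798)*(-73076 - 81958) = 330054*(-155034) = -51169591836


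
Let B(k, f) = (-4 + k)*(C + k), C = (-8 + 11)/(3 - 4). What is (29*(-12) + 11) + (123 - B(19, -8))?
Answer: -454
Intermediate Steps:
C = -3 (C = 3/(-1) = 3*(-1) = -3)
B(k, f) = (-4 + k)*(-3 + k)
(29*(-12) + 11) + (123 - B(19, -8)) = (29*(-12) + 11) + (123 - (12 + 19**2 - 7*19)) = (-348 + 11) + (123 - (12 + 361 - 133)) = -337 + (123 - 1*240) = -337 + (123 - 240) = -337 - 117 = -454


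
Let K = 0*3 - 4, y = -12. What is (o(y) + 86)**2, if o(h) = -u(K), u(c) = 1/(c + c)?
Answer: 474721/64 ≈ 7417.5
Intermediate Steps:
K = -4 (K = 0 - 4 = -4)
u(c) = 1/(2*c)
o(h) = 1/8 (o(h) = -1/(2*(-4)) = -(-1)/(2*4) = -1*(-1/8) = 1/8)
(o(y) + 86)**2 = (1/8 + 86)**2 = (689/8)**2 = 474721/64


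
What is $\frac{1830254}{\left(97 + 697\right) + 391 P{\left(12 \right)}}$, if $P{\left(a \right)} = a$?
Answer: $\frac{915127}{2743} \approx 333.62$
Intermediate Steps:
$\frac{1830254}{\left(97 + 697\right) + 391 P{\left(12 \right)}} = \frac{1830254}{\left(97 + 697\right) + 391 \cdot 12} = \frac{1830254}{794 + 4692} = \frac{1830254}{5486} = 1830254 \cdot \frac{1}{5486} = \frac{915127}{2743}$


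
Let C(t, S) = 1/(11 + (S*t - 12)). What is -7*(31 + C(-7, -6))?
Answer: -8904/41 ≈ -217.17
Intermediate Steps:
C(t, S) = 1/(-1 + S*t) (C(t, S) = 1/(11 + (-12 + S*t)) = 1/(-1 + S*t))
-7*(31 + C(-7, -6)) = -7*(31 + 1/(-1 - 6*(-7))) = -7*(31 + 1/(-1 + 42)) = -7*(31 + 1/41) = -7*1272/41 = -8904/41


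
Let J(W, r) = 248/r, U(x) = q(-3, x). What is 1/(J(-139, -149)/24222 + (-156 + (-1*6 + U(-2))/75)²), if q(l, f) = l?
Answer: 1127836875/27489280565951 ≈ 4.1028e-5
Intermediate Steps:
U(x) = -3
1/(J(-139, -149)/24222 + (-156 + (-1*6 + U(-2))/75)²) = 1/((248/(-149))/24222 + (-156 + (-1*6 - 3)/75)²) = 1/((248*(-1/149))*(1/24222) + (-156 + (-6 - 3)*(1/75))²) = 1/(-248/149*1/24222 + (-156 - 9*1/75)²) = 1/(-124/1804539 + (-156 - 3/25)²) = 1/(-124/1804539 + (-3903/25)²) = 1/(-124/1804539 + 15233409/625) = 1/(27489280565951/1127836875) = 1127836875/27489280565951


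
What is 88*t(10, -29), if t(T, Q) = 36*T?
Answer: 31680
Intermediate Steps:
88*t(10, -29) = 88*(36*10) = 88*360 = 31680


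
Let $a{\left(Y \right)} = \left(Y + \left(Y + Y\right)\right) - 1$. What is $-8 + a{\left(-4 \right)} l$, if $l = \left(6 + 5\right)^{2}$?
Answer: $-1581$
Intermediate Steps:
$l = 121$ ($l = 11^{2} = 121$)
$a{\left(Y \right)} = -1 + 3 Y$ ($a{\left(Y \right)} = \left(Y + 2 Y\right) - 1 = 3 Y - 1 = -1 + 3 Y$)
$-8 + a{\left(-4 \right)} l = -8 + \left(-1 + 3 \left(-4\right)\right) 121 = -8 + \left(-1 - 12\right) 121 = -8 - 1573 = -1581$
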